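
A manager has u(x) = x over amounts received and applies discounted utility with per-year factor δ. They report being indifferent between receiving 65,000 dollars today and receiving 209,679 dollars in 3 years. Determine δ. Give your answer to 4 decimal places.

δ ≈ 0.6768

Indifference means u(65000) = δ^3 · u(209679), so δ^3 = u(65000)/u(209679).
With u(x) = x: δ^3 = 65000/209679 = 0.31000.
Taking the cube root: δ = 0.31000^(1/3) ≈ 0.6768.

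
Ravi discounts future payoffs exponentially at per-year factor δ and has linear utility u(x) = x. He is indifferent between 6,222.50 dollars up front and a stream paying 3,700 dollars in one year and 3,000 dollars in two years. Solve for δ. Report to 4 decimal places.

Present value of the stream is 3700·δ + 3000·δ². Indifference gives 3700δ + 3000δ² = 6222.50.
That is, 3000δ² + 3700δ − 6222.50 = 0, a quadratic in δ.
The positive root is δ = [−3700 + √(3700² + 4·3000·6222.50)] / (2·3000) = (−3700 + 9400.000)/6000 ≈ 0.9500.

δ ≈ 0.9500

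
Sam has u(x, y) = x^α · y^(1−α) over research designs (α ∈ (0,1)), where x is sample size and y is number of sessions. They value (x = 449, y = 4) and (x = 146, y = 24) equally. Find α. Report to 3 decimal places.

α ≈ 0.615

Set the two utilities equal: 449^α·4^(1−α) = 146^α·24^(1−α).
Rearrange to (449/146)^α = (24/4)^(1−α) and take logs: α·1.123416 = (1−α)·1.791759.
Thus α·(2.915175) = 1.791759, so α = 1.791759/2.915175 ≈ 0.615.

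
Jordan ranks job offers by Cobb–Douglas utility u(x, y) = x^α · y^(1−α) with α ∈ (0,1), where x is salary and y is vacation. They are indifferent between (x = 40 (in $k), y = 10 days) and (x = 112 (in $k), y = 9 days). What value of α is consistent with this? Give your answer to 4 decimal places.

The Cobb–Douglas utilities coincide, so 40^α·10^(1−α) = 112^α·9^(1−α).
(40/112)^α = (9/10)^(1−α); take logs: α·ln(40/112) = (1−α)·ln(9/10), i.e. α·-1.0296194 = (1−α)·-0.1053605.
With A = -1.0296194 and B = -0.1053605: α·A = (1−α)·B, so α = B/(A+B) = -0.1053605/-1.1349799 ≈ 0.0928.

α ≈ 0.0928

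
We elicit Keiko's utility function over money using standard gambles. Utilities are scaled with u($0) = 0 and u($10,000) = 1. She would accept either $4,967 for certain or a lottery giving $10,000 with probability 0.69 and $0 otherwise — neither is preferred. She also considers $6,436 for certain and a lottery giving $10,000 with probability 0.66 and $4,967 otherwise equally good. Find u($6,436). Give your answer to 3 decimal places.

0.895

From the first indifference, u($4,967) = 0.69·u($10,000) + 0.31·u($0) = 0.69·1 + 0.31·0 = 0.69.
Then u($6,436) = 0.66·u($10,000) + 0.34·u($4,967) = 0.66·1.00 + 0.34·0.69 = 0.8946.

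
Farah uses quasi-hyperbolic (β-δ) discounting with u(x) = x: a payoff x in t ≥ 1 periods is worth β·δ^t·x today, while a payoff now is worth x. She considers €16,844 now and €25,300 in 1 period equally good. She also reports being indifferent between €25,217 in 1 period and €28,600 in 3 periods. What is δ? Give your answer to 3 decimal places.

δ ≈ 0.939

From the later pair, β·δ^1·25217 = β·δ^3·28600; dividing through, δ^2 = 25217/28600 = 0.88171, so δ = 0.93900.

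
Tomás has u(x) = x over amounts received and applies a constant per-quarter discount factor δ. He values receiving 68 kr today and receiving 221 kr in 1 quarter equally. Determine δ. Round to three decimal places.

δ ≈ 0.308

Equating discounted utilities: u(68) = δ·u(221) ⇒ δ = u(68)/u(221).
With u(x) = x: δ = 68/221 = 0.30769.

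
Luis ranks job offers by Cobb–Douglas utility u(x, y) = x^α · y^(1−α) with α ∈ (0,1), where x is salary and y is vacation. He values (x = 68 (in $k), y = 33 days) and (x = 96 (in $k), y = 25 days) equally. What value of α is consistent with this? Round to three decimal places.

α ≈ 0.446

Set the two utilities equal: 68^α·33^(1−α) = 96^α·25^(1−α).
Rearrange to (68/96)^α = (25/33)^(1−α) and take logs: α·-0.344840 = (1−α)·-0.277632.
So α/(1−α) = (-0.277632)/(-0.344840) = 0.805104, and α = 0.805104/1.805104 ≈ 0.446.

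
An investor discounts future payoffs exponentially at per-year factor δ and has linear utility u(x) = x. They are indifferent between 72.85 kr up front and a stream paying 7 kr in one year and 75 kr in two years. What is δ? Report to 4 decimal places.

The stream is worth 7δ + 75δ² today, so 7δ + 75δ² = 72.85.
Rearranged: 75δ² + 7δ − 72.85 = 0.
The positive root is δ = [−7 + √(7² + 4·75·72.85)] / (2·75) = (−7 + 148.000)/150 ≈ 0.9400.

δ ≈ 0.9400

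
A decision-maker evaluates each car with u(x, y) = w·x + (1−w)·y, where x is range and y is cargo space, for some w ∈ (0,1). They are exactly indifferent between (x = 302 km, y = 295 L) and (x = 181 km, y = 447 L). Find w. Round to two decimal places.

Equating utilities: w·302 + (1−w)·295 = w·181 + (1−w)·447.
Rearranging, 121·w − 152·(1−w) = 0.
So w/(1−w) = 152/121 = 1.2562, giving w = 152/(121+152) = 0.56.

w = 0.56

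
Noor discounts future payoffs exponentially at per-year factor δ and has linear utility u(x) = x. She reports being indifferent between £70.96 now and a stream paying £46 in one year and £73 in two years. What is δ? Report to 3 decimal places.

δ ≈ 0.720

The stream is worth 46δ + 73δ² today, so 46δ + 73δ² = 70.96.
So 73δ² + 46δ − 70.96 = 0.
The positive root is δ = [−46 + √(46² + 4·73·70.96)] / (2·73) = (−46 + 151.117)/146 ≈ 0.720.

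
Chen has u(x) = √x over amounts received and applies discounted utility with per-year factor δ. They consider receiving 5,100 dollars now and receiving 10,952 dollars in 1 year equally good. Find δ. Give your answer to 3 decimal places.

δ ≈ 0.682

Equating discounted utilities: u(5100) = δ·u(10952) ⇒ δ = u(5100)/u(10952).
Since u(x) = √x, δ = √(5100/10952) = 0.68240.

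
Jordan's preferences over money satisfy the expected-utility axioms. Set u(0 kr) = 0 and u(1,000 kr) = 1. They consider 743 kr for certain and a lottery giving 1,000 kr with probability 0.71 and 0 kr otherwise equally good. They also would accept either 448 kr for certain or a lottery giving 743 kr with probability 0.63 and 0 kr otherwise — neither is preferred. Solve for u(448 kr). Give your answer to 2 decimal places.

0.45

From the first indifference, u(743 kr) = 0.71·u(1,000 kr) + 0.29·u(0 kr) = 0.71·1 + 0.29·0 = 0.71.
Chaining: u(448 kr) = 0.63·0.71 + 0.37·0.00 = 0.4473.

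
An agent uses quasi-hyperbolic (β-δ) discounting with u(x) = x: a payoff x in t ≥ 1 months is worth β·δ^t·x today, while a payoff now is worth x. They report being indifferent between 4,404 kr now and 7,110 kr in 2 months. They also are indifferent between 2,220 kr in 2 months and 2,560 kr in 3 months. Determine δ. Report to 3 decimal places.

δ ≈ 0.867

The second indifference involves only future payoffs, so β cancels: β·δ^2·2220 = β·δ^3·2560, giving δ = 2220/2560 = 0.86719.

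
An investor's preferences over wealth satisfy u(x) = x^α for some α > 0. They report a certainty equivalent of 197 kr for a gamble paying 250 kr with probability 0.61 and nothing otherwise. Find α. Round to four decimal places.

EU(lottery) = 0.61·250^α + 0.39·0 = 0.61·250^α.
Indifference: 197^α = 0.61·250^α, so (197/250)^α = 0.61.
Take logs: α = ln 0.61 / ln(197/250) ≈ 2.074633.

α ≈ 2.0746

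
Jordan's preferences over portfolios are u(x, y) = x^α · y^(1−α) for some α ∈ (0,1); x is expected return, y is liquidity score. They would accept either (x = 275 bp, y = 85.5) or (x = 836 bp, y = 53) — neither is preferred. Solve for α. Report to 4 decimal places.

α ≈ 0.3008

Set the two utilities equal: 275^α·85.5^(1−α) = 836^α·53^(1−α).
Rearrange to (275/836)^α = (53/85.5)^(1−α) and take logs: α·-1.1118575 = (1−α)·-0.4782245.
With A = -1.1118575 and B = -0.4782245: α·A = (1−α)·B, so α = B/(A+B) = -0.4782245/-1.5900820 ≈ 0.3008.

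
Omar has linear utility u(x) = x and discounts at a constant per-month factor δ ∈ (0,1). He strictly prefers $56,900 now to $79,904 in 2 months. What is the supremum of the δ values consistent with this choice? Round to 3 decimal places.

The preference means 56900 > δ^2·79904.
Hence δ^2 < 56900/79904 = 0.71210, and x ↦ x^(1/2) is increasing on (0,∞).
δ < (56900/79904)^(1/2) ≈ 0.844.

δ < 0.844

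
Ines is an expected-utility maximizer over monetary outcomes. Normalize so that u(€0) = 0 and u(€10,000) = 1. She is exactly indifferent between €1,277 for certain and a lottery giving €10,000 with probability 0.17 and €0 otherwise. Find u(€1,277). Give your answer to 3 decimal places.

0.170

The indifference gives u(€1,277) = 0.17·u(€10,000) + 0.83·u(€0) = 0.17·1 + 0.83·0 = 0.17.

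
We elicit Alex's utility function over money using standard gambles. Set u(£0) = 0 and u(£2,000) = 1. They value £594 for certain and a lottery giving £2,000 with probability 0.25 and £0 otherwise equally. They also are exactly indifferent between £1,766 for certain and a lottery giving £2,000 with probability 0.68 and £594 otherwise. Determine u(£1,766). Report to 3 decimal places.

From the first indifference, u(£594) = 0.25·u(£2,000) + 0.75·u(£0) = 0.25·1 + 0.75·0 = 0.25.
Chaining: u(£1,766) = 0.68·1.00 + 0.32·0.25 = 0.7600.

0.760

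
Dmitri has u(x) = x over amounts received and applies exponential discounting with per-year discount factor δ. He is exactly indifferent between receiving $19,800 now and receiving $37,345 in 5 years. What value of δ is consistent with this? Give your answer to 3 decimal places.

δ ≈ 0.881

The payoff in 5 years is discounted by δ^5, so u(19800) = δ^5·u(37345) and δ^5 = u(19800)/u(37345).
With u(x) = x: δ^5 = 19800/37345 = 0.53019.
Taking the 5th root: δ = 0.53019^(1/5) ≈ 0.881.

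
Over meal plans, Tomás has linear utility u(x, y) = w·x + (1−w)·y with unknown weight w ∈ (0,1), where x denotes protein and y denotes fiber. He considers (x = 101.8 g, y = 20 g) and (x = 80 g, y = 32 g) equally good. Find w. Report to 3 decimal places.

Equating utilities: w·101.8 + (1−w)·20 = w·80 + (1−w)·32.
w·(101.8−80) = (1−w)·(32−20), i.e. w·21.8 = (1−w)·12.
So w/(1−w) = 12/21.8 = 0.5505, giving w = 12/(21.8+12) = 0.355.

w = 0.355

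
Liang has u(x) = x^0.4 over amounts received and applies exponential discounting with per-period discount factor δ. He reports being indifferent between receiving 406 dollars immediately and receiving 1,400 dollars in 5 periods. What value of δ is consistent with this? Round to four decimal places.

δ ≈ 0.9057

Indifference means u(406) = δ^5 · u(1400), so δ^5 = u(406)/u(1400).
Since u(x) = x^0.4, δ^5 = (406/1400)^0.4 = 0.29000^0.4 = 0.60948.
Hence δ = (0.60948)^(1/5) = 0.905716.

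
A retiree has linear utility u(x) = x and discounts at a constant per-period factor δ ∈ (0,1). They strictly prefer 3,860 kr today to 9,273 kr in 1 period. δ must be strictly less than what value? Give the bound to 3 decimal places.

δ < 0.416

Comparing present values: 3860 > δ·9273.
Dividing through by 9273 gives δ < 0.41626.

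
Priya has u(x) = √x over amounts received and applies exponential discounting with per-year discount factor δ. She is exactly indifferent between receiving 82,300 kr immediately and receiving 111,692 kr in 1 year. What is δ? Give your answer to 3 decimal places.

Indifference means u(82300) = δ · u(111692), so δ = u(82300)/u(111692).
Since u(x) = √x, δ = √(82300/111692) = 0.85840.

δ ≈ 0.858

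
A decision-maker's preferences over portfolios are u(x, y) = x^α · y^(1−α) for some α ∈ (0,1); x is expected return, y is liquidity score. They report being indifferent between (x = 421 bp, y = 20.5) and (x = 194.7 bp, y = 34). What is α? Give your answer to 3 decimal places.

The Cobb–Douglas utilities coincide, so 421^α·20.5^(1−α) = 194.7^α·34^(1−α).
Taking logs: α·ln 421 + (1−α)·ln 20.5 = α·ln 194.7 + (1−α)·ln 34, i.e. α·0.771173 = (1−α)·0.505936.
So α/(1−α) = (0.505936)/(0.771173) = 0.656060, and α = 0.656060/1.656060 ≈ 0.396.

α ≈ 0.396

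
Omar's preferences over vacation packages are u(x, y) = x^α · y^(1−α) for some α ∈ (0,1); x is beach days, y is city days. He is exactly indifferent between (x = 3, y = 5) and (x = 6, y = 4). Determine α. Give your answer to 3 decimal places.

Indifference: 3^α · 5^(1−α) = 6^α · 4^(1−α).
Rearrange to (3/6)^α = (4/5)^(1−α) and take logs: α·-0.693147 = (1−α)·-0.223144.
Thus α·(-0.916291) = -0.223144, so α = -0.223144/-0.916291 ≈ 0.244.

α ≈ 0.244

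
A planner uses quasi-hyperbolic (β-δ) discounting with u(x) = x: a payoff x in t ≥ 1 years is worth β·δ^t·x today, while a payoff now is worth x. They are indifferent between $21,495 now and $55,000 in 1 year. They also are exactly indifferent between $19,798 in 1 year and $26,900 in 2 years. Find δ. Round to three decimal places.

The second indifference involves only future payoffs, so β cancels: β·δ^1·19798 = β·δ^2·26900, giving δ = 19798/26900 = 0.73599.

δ ≈ 0.736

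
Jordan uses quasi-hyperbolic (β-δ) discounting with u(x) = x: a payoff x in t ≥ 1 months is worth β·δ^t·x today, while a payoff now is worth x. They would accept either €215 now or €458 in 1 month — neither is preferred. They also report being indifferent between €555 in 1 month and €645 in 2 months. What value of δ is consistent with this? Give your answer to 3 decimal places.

δ ≈ 0.860

The second indifference involves only future payoffs, so β cancels: β·δ^1·555 = β·δ^2·645, giving δ = 555/645 = 0.86047.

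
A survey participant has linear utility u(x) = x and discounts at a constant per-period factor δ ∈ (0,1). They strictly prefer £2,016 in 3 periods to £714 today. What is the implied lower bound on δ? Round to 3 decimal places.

The preference means 714 < δ^3·2016.
Dividing by 2016: δ^3 > 0.35417. Both sides are positive, so the cube root keeps the direction.
δ > (714/2016)^(1/3) ≈ 0.708.

δ > 0.708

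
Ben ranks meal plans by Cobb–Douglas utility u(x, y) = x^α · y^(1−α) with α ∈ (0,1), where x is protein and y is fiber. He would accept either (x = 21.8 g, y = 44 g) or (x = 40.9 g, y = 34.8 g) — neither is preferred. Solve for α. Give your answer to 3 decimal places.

Set the two utilities equal: 21.8^α·44^(1−α) = 40.9^α·34.8^(1−α).
Taking logs: α·ln 21.8 + (1−α)·ln 44 = α·ln 40.9 + (1−α)·ln 34.8, i.e. α·-0.629220 = (1−α)·-0.234572.
Thus α·(-0.863792) = -0.234572, so α = -0.234572/-0.863792 ≈ 0.272.

α ≈ 0.272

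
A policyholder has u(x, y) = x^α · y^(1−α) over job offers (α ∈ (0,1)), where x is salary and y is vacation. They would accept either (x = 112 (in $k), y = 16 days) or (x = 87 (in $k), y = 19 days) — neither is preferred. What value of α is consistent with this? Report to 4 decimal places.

The Cobb–Douglas utilities coincide, so 112^α·16^(1−α) = 87^α·19^(1−α).
Taking logs: α·ln 112 + (1−α)·ln 16 = α·ln 87 + (1−α)·ln 19, i.e. α·0.2525908 = (1−α)·0.1718503.
Thus α·(0.4244411) = 0.1718503, so α = 0.1718503/0.4244411 ≈ 0.4049.

α ≈ 0.4049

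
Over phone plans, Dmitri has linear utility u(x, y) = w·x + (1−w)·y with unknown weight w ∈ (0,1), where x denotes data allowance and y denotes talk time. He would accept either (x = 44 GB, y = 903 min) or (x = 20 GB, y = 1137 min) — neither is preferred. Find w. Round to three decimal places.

Indifference: w·44 + (1−w)·903 = w·20 + (1−w)·1137.
Collecting terms: w·24 = (1−w)·234.
Hence w = 234/(24+234) = 234/258 = 0.907.

w = 0.907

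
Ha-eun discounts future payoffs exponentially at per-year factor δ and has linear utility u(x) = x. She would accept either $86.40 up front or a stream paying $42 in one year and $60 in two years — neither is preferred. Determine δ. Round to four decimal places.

Equating present values: 86.40 = 42δ + 60δ².
That is, 60δ² + 42δ − 86.40 = 0, a quadratic in δ.
δ = (−42 + √(42² + 4·60·86.40)) / (2·60) = (−42 + √22500.00) / 120 ≈ 0.9000.

δ ≈ 0.9000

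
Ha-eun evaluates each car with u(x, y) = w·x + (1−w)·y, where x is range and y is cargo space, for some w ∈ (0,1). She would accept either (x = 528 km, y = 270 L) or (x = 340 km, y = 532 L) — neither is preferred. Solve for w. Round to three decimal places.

w = 0.582

u(528,270) = u(340,532) means w·528 + (1−w)·270 = w·340 + (1−w)·532.
Rearranging, 188·w − 262·(1−w) = 0.
The marginal rate of substitution is 262/188, so w = 262/(188+262) = 0.582.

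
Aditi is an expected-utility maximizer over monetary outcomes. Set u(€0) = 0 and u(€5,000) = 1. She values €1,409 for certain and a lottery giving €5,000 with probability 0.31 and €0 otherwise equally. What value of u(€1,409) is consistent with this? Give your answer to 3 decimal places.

By the standard-gamble method, u(€1,409) is just the indifference probability on the best outcome: 0.31.

0.310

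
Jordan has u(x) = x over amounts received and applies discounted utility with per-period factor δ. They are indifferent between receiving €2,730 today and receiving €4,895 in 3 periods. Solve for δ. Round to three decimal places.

δ ≈ 0.823

The payoff in 3 periods is discounted by δ^3, so u(2730) = δ^3·u(4895) and δ^3 = u(2730)/u(4895).
With u(x) = x: δ^3 = 2730/4895 = 0.55771.
Taking the cube root: δ = 0.55771^(1/3) ≈ 0.823.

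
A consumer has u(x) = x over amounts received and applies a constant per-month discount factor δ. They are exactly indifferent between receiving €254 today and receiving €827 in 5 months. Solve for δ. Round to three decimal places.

δ ≈ 0.790

Indifference means u(254) = δ^5 · u(827), so δ^5 = u(254)/u(827).
With u(x) = x: δ^5 = 254/827 = 0.30713.
So δ = 0.30713^(1/5) ≈ 0.790.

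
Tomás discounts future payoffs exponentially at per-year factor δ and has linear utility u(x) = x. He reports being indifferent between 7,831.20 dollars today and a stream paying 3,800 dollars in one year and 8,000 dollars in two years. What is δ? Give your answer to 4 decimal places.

δ ≈ 0.7800

Equating present values: 7831.20 = 3800δ + 8000δ².
So 8000δ² + 3800δ − 7831.20 = 0.
δ = (−3800 + √(3800² + 4·8000·7831.20)) / (2·8000) = (−3800 + √265038400.00) / 16000 ≈ 0.7800.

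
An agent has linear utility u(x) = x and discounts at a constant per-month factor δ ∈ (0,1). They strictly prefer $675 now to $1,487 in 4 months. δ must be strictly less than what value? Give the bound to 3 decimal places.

Under u(x) = x this choice says 675 > δ^4·1487.
Hence δ^4 < 675/1487 = 0.45393, and x ↦ x^(1/4) is increasing on (0,∞).
δ < 0.45393^(1/4) = 0.821.

δ < 0.821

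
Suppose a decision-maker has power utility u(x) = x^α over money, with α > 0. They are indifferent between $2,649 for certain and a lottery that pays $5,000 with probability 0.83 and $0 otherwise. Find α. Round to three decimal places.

The lottery's expected utility is 0.83·u(5000) + 0.17·u(0) = 0.83·5000^α (since u(0) = 0 for α > 0).
Indifference: 2649^α = 0.83·5000^α, so (2649/5000)^α = 0.83.
Take logs: α = ln 0.83 / ln(2649/5000) ≈ 0.29331.

α ≈ 0.293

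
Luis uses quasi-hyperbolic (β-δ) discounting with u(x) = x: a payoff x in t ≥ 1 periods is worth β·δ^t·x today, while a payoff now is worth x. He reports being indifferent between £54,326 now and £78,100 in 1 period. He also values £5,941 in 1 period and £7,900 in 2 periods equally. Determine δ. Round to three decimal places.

From the later pair, β·δ^1·5941 = β·δ^2·7900; dividing through, δ = 5941/7900 = 0.75203.

δ ≈ 0.752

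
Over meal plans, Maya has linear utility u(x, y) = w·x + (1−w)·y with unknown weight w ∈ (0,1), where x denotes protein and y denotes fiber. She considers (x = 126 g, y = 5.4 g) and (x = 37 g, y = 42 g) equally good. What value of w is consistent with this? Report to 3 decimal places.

w = 0.291

Equating utilities: w·126 + (1−w)·5.4 = w·37 + (1−w)·42.
Rearranging, 89·w − 36.6·(1−w) = 0.
So w/(1−w) = 36.6/89 = 0.4112, giving w = 36.6/(89+36.6) = 0.291.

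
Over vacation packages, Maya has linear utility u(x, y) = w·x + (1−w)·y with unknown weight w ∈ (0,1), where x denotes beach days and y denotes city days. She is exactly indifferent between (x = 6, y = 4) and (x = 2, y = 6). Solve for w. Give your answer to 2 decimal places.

w = 0.33

u(6,4) = u(2,6) means w·6 + (1−w)·4 = w·2 + (1−w)·6.
w·(6−2) = (1−w)·(6−4), i.e. w·4 = (1−w)·2.
Hence w = 2/(4+2) = 2/6 = 0.33.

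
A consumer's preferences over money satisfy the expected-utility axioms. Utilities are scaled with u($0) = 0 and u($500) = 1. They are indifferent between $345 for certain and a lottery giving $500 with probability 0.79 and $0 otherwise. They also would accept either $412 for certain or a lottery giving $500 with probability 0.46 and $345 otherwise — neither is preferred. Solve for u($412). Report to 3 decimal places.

0.887

From the first indifference, u($345) = 0.79·u($500) + 0.21·u($0) = 0.79·1 + 0.21·0 = 0.79.
Chaining: u($412) = 0.46·1.00 + 0.54·0.79 = 0.8866.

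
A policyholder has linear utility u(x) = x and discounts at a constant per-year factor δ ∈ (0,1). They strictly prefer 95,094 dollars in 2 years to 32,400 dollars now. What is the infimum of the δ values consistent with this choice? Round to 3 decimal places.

The preference means 32400 < δ^2·95094.
Dividing by 95094: δ^2 > 0.34072. Both sides are positive, so the square root keeps the direction.
δ > (32400/95094)^(1/2) ≈ 0.584.

δ > 0.584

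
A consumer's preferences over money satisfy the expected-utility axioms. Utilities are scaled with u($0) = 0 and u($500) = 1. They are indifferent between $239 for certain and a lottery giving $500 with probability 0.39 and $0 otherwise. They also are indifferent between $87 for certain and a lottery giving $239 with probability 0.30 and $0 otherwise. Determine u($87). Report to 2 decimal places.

The first gamble pins u($239): it must equal 0.39·1 + 0.61·0 = 0.39.
Chaining: u($87) = 0.30·0.39 + 0.70·0.00 = 0.1170.

0.12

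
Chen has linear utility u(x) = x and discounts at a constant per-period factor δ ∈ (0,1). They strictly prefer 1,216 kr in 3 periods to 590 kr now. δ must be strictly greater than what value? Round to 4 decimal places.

Comparing present values: 590 < δ^3·1216.
Hence δ^3 > 590/1216 = 0.48520, and x ↦ x^(1/3) is increasing on (0,∞).
δ > (590/1216)^(1/3) ≈ 0.7858.

δ > 0.7858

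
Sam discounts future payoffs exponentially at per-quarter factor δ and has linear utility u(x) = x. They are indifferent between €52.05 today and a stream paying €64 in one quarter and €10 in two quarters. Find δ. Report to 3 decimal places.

δ ≈ 0.730

Present value of the stream is 64·δ + 10·δ². Indifference gives 64δ + 10δ² = 52.05.
That is, 10δ² + 64δ − 52.05 = 0, a quadratic in δ.
By the quadratic formula (taking the positive root), δ = (−64 + √6178.00) / 20 ≈ 0.730.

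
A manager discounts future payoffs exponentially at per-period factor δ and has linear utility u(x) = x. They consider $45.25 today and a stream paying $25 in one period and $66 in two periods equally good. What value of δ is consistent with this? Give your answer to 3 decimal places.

δ ≈ 0.660

Equating present values: 45.25 = 25δ + 66δ².
That is, 66δ² + 25δ − 45.25 = 0, a quadratic in δ.
The positive root is δ = [−25 + √(25² + 4·66·45.25)] / (2·66) = (−25 + 112.120)/132 ≈ 0.660.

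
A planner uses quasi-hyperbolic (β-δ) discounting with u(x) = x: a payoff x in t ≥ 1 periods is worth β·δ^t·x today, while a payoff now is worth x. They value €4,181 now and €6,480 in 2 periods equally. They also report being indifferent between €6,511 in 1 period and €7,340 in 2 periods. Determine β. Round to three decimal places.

β ≈ 0.820

The second indifference involves only future payoffs, so β cancels: β·δ^1·6511 = β·δ^2·7340, giving δ = 6511/7340 = 0.88706.
The first indifference: 4181 = β·δ^2·6480, so β = 4181/(δ^2·6480) = 4181/(0.78687·6480) ≈ 0.820.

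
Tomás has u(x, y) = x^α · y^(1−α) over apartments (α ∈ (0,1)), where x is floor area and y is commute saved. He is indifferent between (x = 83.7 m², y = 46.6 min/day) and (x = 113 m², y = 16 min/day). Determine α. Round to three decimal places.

Set the two utilities equal: 83.7^α·46.6^(1−α) = 113^α·16^(1−α).
Rearrange to (83.7/113)^α = (16/46.6)^(1−α) and take logs: α·-0.300149 = (1−α)·-1.069012.
So α/(1−α) = (-1.069012)/(-0.300149) = 3.561604, and α = 3.561604/4.561604 ≈ 0.781.

α ≈ 0.781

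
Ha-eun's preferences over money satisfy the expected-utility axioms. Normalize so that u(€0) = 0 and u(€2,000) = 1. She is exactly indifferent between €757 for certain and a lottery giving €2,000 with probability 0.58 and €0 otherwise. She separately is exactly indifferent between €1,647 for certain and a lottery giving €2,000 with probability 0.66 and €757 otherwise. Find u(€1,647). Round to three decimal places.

0.857

The first gamble pins u(€757): it must equal 0.58·1 + 0.42·0 = 0.58.
The second indifference gives u(€1,647) = 0.66·u(€2,000) + 0.34·u(€757) = 0.66·1.00 + 0.34·0.58 = 0.8572.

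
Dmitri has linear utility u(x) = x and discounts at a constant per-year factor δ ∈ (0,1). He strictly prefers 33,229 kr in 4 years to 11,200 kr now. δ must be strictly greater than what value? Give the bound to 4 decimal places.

The preference means 11200 < δ^4·33229.
Hence δ^4 > 11200/33229 = 0.33705, and x ↦ x^(1/4) is increasing on (0,∞).
δ > (11200/33229)^(1/4) ≈ 0.7619.

δ > 0.7619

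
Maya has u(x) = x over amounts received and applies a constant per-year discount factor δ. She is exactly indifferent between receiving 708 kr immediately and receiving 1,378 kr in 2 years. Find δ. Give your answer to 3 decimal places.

The payoff in 2 years is discounted by δ^2, so u(708) = δ^2·u(1378) and δ^2 = u(708)/u(1378).
With u(x) = x: δ^2 = 708/1378 = 0.51379.
Taking the square root: δ = 0.51379^(1/2) ≈ 0.717.

δ ≈ 0.717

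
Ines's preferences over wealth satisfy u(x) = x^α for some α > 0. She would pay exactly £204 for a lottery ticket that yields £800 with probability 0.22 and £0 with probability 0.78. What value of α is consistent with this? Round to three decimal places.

α ≈ 1.108

The lottery's expected utility is 0.22·u(800) + 0.78·u(0) = 0.22·800^α (since u(0) = 0 for α > 0).
Equating: 204^α = 0.22·800^α, i.e. 0.2550^α = 0.22.
α = ln(0.22) / ln(204/800) = -1.514128/-1.366492 ≈ 1.108.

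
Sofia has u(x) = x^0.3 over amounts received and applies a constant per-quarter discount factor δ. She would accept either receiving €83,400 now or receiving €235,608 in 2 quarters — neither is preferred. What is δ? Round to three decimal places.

δ ≈ 0.856

Equating discounted utilities: u(83400) = δ^2·u(235608) ⇒ δ^2 = u(83400)/u(235608).
With u(x) = x^0.3: δ^2 = 83400^0.3/235608^0.3 = (83400/235608)^0.3 = 0.73231.
So δ = 0.73231^(1/2) ≈ 0.856.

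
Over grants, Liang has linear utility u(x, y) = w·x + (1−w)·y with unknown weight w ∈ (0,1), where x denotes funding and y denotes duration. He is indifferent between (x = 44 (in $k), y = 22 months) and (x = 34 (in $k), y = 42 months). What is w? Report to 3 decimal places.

w = 0.667

Equating utilities: w·44 + (1−w)·22 = w·34 + (1−w)·42.
w·(44−34) = (1−w)·(42−22), i.e. w·10 = (1−w)·20.
The marginal rate of substitution is 20/10, so w = 20/(10+20) = 0.667.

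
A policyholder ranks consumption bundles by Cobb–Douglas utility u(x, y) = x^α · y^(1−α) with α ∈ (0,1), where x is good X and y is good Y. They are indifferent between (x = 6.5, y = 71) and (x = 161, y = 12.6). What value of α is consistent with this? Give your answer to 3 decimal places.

α ≈ 0.350

Indifference: 6.5^α · 71^(1−α) = 161^α · 12.6^(1−α).
Taking logs: α·ln 6.5 + (1−α)·ln 71 = α·ln 161 + (1−α)·ln 12.6, i.e. α·-3.209602 = (1−α)·-1.728983.
Thus α·(-4.938585) = -1.728983, so α = -1.728983/-4.938585 ≈ 0.350.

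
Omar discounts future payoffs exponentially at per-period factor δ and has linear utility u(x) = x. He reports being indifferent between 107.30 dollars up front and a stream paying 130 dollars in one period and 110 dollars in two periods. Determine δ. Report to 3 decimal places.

Present value of the stream is 130·δ + 110·δ². Indifference gives 130δ + 110δ² = 107.30.
So 110δ² + 130δ − 107.30 = 0.
δ = (−130 + √(130² + 4·110·107.30)) / (2·110) = (−130 + √64112.00) / 220 ≈ 0.560.

δ ≈ 0.560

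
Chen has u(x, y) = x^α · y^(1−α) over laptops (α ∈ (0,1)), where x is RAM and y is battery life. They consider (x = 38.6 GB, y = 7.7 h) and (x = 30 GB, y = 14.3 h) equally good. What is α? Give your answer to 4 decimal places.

α ≈ 0.7106

Indifference: 38.6^α · 7.7^(1−α) = 30^α · 14.3^(1−α).
Rearrange to (38.6/30)^α = (14.3/7.7)^(1−α) and take logs: α·0.2520549 = (1−α)·0.6190392.
With A = 0.2520549 and B = 0.6190392: α·A = (1−α)·B, so α = B/(A+B) = 0.6190392/0.8710941 ≈ 0.7106.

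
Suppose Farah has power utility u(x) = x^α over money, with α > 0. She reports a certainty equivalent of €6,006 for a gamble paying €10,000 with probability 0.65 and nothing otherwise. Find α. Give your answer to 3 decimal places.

The lottery's expected utility is 0.65·u(10000) + 0.35·u(0) = 0.65·10000^α (since u(0) = 0 for α > 0).
Equating: 6006^α = 0.65·10000^α, i.e. 0.6006^α = 0.65.
Take logs: α = ln 0.65 / ln(6006/10000) ≈ 0.84496.

α ≈ 0.845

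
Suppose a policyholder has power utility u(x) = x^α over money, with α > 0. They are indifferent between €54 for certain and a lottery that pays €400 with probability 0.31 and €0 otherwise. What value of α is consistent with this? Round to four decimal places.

EU(lottery) = 0.31·400^α + 0.69·0 = 0.31·400^α.
Setting u(54) equal to that: 54^α = 0.31·400^α ⇒ (54/400)^α = 0.31.
α = ln(0.31) / ln(54/400) = -1.1711830/-2.0024805 ≈ 0.5849.

α ≈ 0.5849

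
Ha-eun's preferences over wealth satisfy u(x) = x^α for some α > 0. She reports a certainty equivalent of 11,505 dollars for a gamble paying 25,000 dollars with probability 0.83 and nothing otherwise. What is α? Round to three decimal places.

α ≈ 0.240

Since u(0) = 0, the lottery's EU is 0.83·25000^α.
Indifference: 11505^α = 0.83·25000^α, so (11505/25000)^α = 0.83.
Take logs: α = ln 0.83 / ln(11505/25000) ≈ 0.24009.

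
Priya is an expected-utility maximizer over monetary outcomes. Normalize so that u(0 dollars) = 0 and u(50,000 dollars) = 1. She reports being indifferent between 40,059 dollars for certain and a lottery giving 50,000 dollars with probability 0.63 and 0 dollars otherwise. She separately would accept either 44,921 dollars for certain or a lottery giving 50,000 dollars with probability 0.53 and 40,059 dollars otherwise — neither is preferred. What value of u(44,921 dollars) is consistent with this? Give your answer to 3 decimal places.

First, u(40,059 dollars) = 0.63·u(50,000 dollars) + 0.37·u(0 dollars) = 0.63.
The second indifference gives u(44,921 dollars) = 0.53·u(50,000 dollars) + 0.47·u(40,059 dollars) = 0.53·1.00 + 0.47·0.63 = 0.8261.

0.826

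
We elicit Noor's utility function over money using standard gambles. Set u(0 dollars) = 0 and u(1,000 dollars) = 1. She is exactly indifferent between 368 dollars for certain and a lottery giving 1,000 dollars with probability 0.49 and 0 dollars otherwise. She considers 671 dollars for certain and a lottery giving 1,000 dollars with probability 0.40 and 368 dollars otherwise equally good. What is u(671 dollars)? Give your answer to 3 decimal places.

The first gamble pins u(368 dollars): it must equal 0.49·1 + 0.51·0 = 0.49.
Then u(671 dollars) = 0.40·u(1,000 dollars) + 0.60·u(368 dollars) = 0.40·1.00 + 0.60·0.49 = 0.6940.

0.694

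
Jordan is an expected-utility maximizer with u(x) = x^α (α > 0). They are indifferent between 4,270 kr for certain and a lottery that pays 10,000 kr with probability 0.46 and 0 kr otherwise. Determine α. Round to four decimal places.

α ≈ 0.9125

Since u(0) = 0, the lottery's EU is 0.46·10000^α.
Indifference: 4270^α = 0.46·10000^α, so (4270/10000)^α = 0.46.
Take logs: α = ln 0.46 / ln(4270/10000) ≈ 0.912521.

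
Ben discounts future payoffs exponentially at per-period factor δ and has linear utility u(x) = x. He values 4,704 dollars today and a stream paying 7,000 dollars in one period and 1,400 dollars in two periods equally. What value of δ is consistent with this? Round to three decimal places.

δ ≈ 0.600

Present value of the stream is 7000·δ + 1400·δ². Indifference gives 7000δ + 1400δ² = 4704.
So 1400δ² + 7000δ − 4704 = 0.
By the quadratic formula (taking the positive root), δ = (−7000 + √75342400.00) / 2800 ≈ 0.600.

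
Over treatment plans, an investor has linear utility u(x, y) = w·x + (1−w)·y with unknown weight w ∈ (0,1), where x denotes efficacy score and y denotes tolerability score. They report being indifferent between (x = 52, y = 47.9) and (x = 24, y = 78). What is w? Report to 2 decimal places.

w = 0.52

u(52,47.9) = u(24,78) means w·52 + (1−w)·47.9 = w·24 + (1−w)·78.
w·(52−24) = (1−w)·(78−47.9), i.e. w·28 = (1−w)·30.1.
Hence w = 30.1/(28+30.1) = 30.1/58.1 = 0.52.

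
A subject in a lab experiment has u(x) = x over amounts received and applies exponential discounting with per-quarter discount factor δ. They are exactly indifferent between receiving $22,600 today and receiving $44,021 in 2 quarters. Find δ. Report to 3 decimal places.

δ ≈ 0.717

Indifference means u(22600) = δ^2 · u(44021), so δ^2 = u(22600)/u(44021).
With u(x) = x: δ^2 = 22600/44021 = 0.51339.
So δ = 0.51339^(1/2) ≈ 0.717.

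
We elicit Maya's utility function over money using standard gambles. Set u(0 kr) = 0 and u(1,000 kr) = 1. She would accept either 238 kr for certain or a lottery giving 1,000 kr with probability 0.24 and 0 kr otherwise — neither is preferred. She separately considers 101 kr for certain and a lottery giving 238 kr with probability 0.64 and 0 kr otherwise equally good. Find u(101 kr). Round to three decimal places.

0.154

From the first indifference, u(238 kr) = 0.24·u(1,000 kr) + 0.76·u(0 kr) = 0.24·1 + 0.76·0 = 0.24.
Chaining: u(101 kr) = 0.64·0.24 + 0.36·0.00 = 0.1536.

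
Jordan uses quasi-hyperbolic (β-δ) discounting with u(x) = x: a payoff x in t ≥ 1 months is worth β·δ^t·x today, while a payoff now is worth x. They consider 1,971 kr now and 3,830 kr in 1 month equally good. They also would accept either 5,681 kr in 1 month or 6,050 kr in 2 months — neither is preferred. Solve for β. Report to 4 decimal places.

β ≈ 0.5480

The second indifference involves only future payoffs, so β cancels: β·δ^1·5681 = β·δ^2·6050, giving δ = 5681/6050 = 0.93901.
Now use the now-vs-future pair: 1971 = β·δ·3830 gives β = 1971/(0.93901·3830) ≈ 0.5480.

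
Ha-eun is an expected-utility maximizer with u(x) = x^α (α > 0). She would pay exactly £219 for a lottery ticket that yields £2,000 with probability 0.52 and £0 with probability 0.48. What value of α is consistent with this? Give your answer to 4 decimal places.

α ≈ 0.2956

Since u(0) = 0, the lottery's EU is 0.52·2000^α.
Setting u(219) equal to that: 219^α = 0.52·2000^α ⇒ (219/2000)^α = 0.52.
Take logs: α = ln 0.52 / ln(219/2000) ≈ 0.295649.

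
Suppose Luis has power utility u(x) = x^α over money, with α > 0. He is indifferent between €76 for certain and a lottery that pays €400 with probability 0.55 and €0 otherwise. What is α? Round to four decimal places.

EU(lottery) = 0.55·400^α + 0.45·0 = 0.55·400^α.
Setting u(76) equal to that: 76^α = 0.55·400^α ⇒ (76/400)^α = 0.55.
α = ln(0.55) / ln(76/400) = -0.5978370/-1.6607312 ≈ 0.3600.

α ≈ 0.3600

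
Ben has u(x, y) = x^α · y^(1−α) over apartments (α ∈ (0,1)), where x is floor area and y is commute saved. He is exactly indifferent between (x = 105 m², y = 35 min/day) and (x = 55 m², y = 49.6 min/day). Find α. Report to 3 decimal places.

α ≈ 0.350

Set the two utilities equal: 105^α·35^(1−α) = 55^α·49.6^(1−α).
Taking logs: α·ln 105 + (1−α)·ln 35 = α·ln 55 + (1−α)·ln 49.6, i.e. α·0.646627 = (1−α)·0.348643.
So α/(1−α) = (0.348643)/(0.646627) = 0.539172, and α = 0.539172/1.539172 ≈ 0.350.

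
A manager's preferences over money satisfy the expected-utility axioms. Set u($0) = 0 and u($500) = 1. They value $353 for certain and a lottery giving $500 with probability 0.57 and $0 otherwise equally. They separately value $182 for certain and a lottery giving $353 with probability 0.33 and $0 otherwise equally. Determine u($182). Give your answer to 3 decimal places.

0.188

First, u($353) = 0.57·u($500) + 0.43·u($0) = 0.57.
Then u($182) = 0.33·u($353) + 0.67·u($0) = 0.33·0.57 + 0.67·0.00 = 0.1881.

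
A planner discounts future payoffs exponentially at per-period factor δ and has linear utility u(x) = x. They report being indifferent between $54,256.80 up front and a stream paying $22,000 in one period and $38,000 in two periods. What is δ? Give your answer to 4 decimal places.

δ ≈ 0.9400

Equating present values: 54256.80 = 22000δ + 38000δ².
So 38000δ² + 22000δ − 54256.80 = 0.
The positive root is δ = [−22000 + √(22000² + 4·38000·54256.80)] / (2·38000) = (−22000 + 93440.000)/76000 ≈ 0.9400.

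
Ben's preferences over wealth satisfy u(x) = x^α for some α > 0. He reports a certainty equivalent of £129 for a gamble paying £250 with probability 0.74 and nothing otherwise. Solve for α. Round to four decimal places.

α ≈ 0.4551

The lottery's expected utility is 0.74·u(250) + 0.26·u(0) = 0.74·250^α (since u(0) = 0 for α > 0).
Indifference: 129^α = 0.74·250^α, so (129/250)^α = 0.74.
Take logs: α = ln 0.74 / ln(129/250) ≈ 0.455083.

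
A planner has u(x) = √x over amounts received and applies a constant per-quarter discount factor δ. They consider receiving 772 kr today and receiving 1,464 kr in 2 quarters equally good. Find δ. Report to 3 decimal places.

Equating discounted utilities: u(772) = δ^2·u(1464) ⇒ δ^2 = u(772)/u(1464).
With u(x) = √x: δ^2 = √772/√1464 = √(772/1464) = 0.72617.
So δ = 0.72617^(1/2) ≈ 0.852.

δ ≈ 0.852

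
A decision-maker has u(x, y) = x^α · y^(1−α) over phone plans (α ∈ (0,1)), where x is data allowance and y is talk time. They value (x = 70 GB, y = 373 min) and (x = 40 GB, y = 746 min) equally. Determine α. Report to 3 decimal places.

The Cobb–Douglas utilities coincide, so 70^α·373^(1−α) = 40^α·746^(1−α).
Rearrange to (70/40)^α = (746/373)^(1−α) and take logs: α·0.559616 = (1−α)·0.693147.
Thus α·(1.252763) = 0.693147, so α = 0.693147/1.252763 ≈ 0.553.

α ≈ 0.553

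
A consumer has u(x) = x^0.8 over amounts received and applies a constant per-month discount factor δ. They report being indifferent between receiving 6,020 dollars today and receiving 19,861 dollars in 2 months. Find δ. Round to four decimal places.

The payoff in 2 months is discounted by δ^2, so u(6020) = δ^2·u(19861) and δ^2 = u(6020)/u(19861).
Since u(x) = x^0.8, δ^2 = (6020/19861)^0.8 = 0.30311^0.8 = 0.38484.
Taking the square root: δ = 0.38484^(1/2) ≈ 0.6204.

δ ≈ 0.6204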